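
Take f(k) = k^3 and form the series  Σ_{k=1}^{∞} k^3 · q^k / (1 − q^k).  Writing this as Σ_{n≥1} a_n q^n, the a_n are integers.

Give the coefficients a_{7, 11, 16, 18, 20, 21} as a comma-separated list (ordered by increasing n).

344, 1332, 4681, 6813, 9198, 9632

[q^7] f(7)=343,f(1)=1 ⇒ 344
d|11:{1,11}  Σf=1+1331=1332
[q^16] f(1)=1,f(2)=8,f(4)=64,f(8)=512,f(16)=4096 ⇒ 4681
q^18  k|18↦f(k): 18:5832 9:729 6:216 3:27 2:8 1:1  a_18=6813
q^20  k|20↦f(k): 1:1 2:8 4:64 5:125 10:1000 20:8000  a_20=9198
d|21:{21,7,3,1}  Σf=9261+343+27+1=9632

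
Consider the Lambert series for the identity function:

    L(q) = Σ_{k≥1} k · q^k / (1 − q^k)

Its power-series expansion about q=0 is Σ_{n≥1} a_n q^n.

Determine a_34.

q^34  k|34↦f(k): 1:1 2:2 17:17 34:34  a_34=54

a_34 = 54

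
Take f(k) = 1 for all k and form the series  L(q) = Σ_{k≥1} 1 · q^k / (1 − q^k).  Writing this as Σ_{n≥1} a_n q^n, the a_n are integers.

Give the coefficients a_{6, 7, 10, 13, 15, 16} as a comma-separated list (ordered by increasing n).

d|6:{6,3,2,1}  Σf=1+1+1+1=4
d|7:{7,1}  Σf=1+1=2
d|10:{10,5,2,1}  Σf=1+1+1+1=4
n=13: 13·1 1·13  f→[1+1]=2
d|15:{1,3,5,15}  Σf=1+1+1+1=4
q^16  k|16↦f(k): 16:1 8:1 4:1 2:1 1:1  a_16=5

4, 2, 4, 2, 4, 5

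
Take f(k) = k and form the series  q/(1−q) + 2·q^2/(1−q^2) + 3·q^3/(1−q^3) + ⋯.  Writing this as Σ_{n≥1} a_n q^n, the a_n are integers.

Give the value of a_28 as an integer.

q^28  k|28↦f(k): 28:28 14:14 7:7 4:4 2:2 1:1  a_28=56

a_28 = 56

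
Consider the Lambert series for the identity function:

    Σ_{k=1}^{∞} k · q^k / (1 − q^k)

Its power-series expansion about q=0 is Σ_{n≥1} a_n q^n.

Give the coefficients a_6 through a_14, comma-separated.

[q^6] f(1)=1,f(2)=2,f(3)=3,f(6)=6 ⇒ 12
n=7: 1·7 7·1  f→[1+7]=8
q^8  k|8↦f(k): 1:1 2:2 4:4 8:8  a_8=15
n=9: 1·9 3·3 9·1  f→[1+3+9]=13
d|10:{1,2,5,10}  Σf=1+2+5+10=18
q^11  k|11↦f(k): 11:11 1:1  a_11=12
d|12:{12,6,4,3,2,1}  Σf=12+6+4+3+2+1=28
n=13: 1·13 13·1  f→[1+13]=14
q^14  k|14↦f(k): 14:14 7:7 2:2 1:1  a_14=24

12, 8, 15, 13, 18, 12, 28, 14, 24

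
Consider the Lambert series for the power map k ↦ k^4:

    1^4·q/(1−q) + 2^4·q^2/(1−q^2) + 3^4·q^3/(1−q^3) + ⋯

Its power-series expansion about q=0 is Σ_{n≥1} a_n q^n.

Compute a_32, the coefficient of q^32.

a_32 = 1118481

n=32: 32·1 16·2 8·4 4·8 2·16 1·32  f→[1048576+65536+4096+256+16+1]=1118481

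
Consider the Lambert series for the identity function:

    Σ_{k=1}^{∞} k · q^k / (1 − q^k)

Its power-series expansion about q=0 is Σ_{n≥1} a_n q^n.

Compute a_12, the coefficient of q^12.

q^12  k|12↦f(k): 12:12 6:6 4:4 3:3 2:2 1:1  a_12=28

a_12 = 28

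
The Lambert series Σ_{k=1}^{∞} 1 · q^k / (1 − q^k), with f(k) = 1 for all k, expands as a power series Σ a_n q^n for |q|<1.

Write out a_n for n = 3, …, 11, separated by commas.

2, 3, 2, 4, 2, 4, 3, 4, 2

[q^3] f(3)=1,f(1)=1 ⇒ 2
d|4:{1,2,4}  Σf=1+1+1=3
d|5:{1,5}  Σf=1+1=2
q^6  k|6↦f(k): 6:1 3:1 2:1 1:1  a_6=4
q^7  k|7↦f(k): 7:1 1:1  a_7=2
[q^8] f(8)=1,f(4)=1,f(2)=1,f(1)=1 ⇒ 4
[q^9] f(9)=1,f(3)=1,f(1)=1 ⇒ 3
d|10:{10,5,2,1}  Σf=1+1+1+1=4
d|11:{11,1}  Σf=1+1=2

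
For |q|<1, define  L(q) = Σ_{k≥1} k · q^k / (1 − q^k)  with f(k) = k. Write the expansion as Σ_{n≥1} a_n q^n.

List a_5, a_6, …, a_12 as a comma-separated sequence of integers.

[q^5] f(5)=5,f(1)=1 ⇒ 6
q^6  k|6↦f(k): 1:1 2:2 3:3 6:6  a_6=12
n=7: 1·7 7·1  f→[1+7]=8
[q^8] f(8)=8,f(4)=4,f(2)=2,f(1)=1 ⇒ 15
q^9  k|9↦f(k): 9:9 3:3 1:1  a_9=13
n=10: 10·1 5·2 2·5 1·10  f→[10+5+2+1]=18
q^11  k|11↦f(k): 11:11 1:1  a_11=12
d|12:{12,6,4,3,2,1}  Σf=12+6+4+3+2+1=28

6, 12, 8, 15, 13, 18, 12, 28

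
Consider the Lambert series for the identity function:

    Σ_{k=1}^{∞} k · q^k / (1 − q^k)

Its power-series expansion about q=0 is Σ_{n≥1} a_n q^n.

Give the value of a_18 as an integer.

n=18: 18·1 9·2 6·3 3·6 2·9 1·18  f→[18+9+6+3+2+1]=39

a_18 = 39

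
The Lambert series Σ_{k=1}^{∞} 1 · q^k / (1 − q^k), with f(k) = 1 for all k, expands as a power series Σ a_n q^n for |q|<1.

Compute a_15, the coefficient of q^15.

q^15  k|15↦f(k): 1:1 3:1 5:1 15:1  a_15=4

a_15 = 4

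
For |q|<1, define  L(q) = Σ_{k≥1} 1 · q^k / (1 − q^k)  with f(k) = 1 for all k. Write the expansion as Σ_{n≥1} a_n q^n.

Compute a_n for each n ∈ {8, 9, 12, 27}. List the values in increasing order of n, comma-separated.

q^8  k|8↦f(k): 1:1 2:1 4:1 8:1  a_8=4
[q^9] f(9)=1,f(3)=1,f(1)=1 ⇒ 3
d|12:{1,2,3,4,6,12}  Σf=1+1+1+1+1+1=6
n=27: 27·1 9·3 3·9 1·27  f→[1+1+1+1]=4

4, 3, 6, 4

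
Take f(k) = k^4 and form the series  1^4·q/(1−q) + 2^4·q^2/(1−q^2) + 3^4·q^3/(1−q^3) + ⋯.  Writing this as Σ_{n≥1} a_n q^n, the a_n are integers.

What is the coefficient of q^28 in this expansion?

q^28  k|28↦f(k): 28:614656 14:38416 7:2401 4:256 2:16 1:1  a_28=655746

a_28 = 655746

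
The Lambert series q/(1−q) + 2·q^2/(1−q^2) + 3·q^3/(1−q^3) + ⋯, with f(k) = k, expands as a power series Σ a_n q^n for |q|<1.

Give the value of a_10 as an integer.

d|10:{10,5,2,1}  Σf=10+5+2+1=18

a_10 = 18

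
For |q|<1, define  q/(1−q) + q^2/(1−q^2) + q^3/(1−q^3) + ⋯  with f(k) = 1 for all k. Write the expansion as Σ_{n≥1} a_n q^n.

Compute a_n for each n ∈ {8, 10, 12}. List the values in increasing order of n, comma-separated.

n=8: 1·8 2·4 4·2 8·1  f→[1+1+1+1]=4
d|10:{10,5,2,1}  Σf=1+1+1+1=4
[q^12] f(1)=1,f(2)=1,f(3)=1,f(4)=1,f(6)=1,f(12)=1 ⇒ 6

4, 4, 6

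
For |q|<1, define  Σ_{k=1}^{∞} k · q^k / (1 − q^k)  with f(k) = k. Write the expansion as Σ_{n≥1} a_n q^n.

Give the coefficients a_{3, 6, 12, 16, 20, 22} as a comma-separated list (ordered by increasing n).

q^3  k|3↦f(k): 3:3 1:1  a_3=4
q^6  k|6↦f(k): 6:6 3:3 2:2 1:1  a_6=12
n=12: 12·1 6·2 4·3 3·4 2·6 1·12  f→[12+6+4+3+2+1]=28
d|16:{1,2,4,8,16}  Σf=1+2+4+8+16=31
n=20: 1·20 2·10 4·5 5·4 10·2 20·1  f→[1+2+4+5+10+20]=42
d|22:{1,2,11,22}  Σf=1+2+11+22=36

4, 12, 28, 31, 42, 36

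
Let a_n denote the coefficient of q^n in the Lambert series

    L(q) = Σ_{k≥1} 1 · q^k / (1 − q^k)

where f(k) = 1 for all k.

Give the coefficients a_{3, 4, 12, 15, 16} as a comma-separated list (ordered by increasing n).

d|3:{1,3}  Σf=1+1=2
n=4: 4·1 2·2 1·4  f→[1+1+1]=3
q^12  k|12↦f(k): 1:1 2:1 3:1 4:1 6:1 12:1  a_12=6
d|15:{15,5,3,1}  Σf=1+1+1+1=4
[q^16] f(1)=1,f(2)=1,f(4)=1,f(8)=1,f(16)=1 ⇒ 5

2, 3, 6, 4, 5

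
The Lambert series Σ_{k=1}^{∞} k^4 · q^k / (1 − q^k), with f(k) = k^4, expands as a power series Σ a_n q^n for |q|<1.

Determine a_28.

[q^28] f(28)=614656,f(14)=38416,f(7)=2401,f(4)=256,f(2)=16,f(1)=1 ⇒ 655746

a_28 = 655746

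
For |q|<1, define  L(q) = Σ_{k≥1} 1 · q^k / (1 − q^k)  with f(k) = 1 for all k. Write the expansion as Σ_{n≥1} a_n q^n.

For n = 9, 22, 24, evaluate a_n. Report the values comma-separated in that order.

n=9: 9·1 3·3 1·9  f→[1+1+1]=3
n=22: 22·1 11·2 2·11 1·22  f→[1+1+1+1]=4
[q^24] f(1)=1,f(2)=1,f(3)=1,f(4)=1,f(6)=1,f(8)=1,f(12)=1,f(24)=1 ⇒ 8

3, 4, 8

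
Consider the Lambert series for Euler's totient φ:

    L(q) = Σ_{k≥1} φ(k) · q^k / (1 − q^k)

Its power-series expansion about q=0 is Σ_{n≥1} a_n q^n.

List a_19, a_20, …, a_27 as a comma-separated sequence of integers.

q^19  k|19↦φ(k): 1:1 19:18  a_19=19
n=20: 20·1 10·2 5·4 4·5 2·10 1·20  φ→[8+4+4+2+1+1]=20
[q^21] φ(1)=1,φ(3)=2,φ(7)=6,φ(21)=12 ⇒ 21
q^22  k|22↦φ(k): 22:10 11:10 2:1 1:1  a_22=22
q^23  k|23↦φ(k): 23:22 1:1  a_23=23
n=24: 24·1 12·2 8·3 6·4 4·6 3·8 2·12 1·24  φ→[8+4+4+2+2+2+1+1]=24
q^25  k|25↦φ(k): 25:20 5:4 1:1  a_25=25
d|26:{26,13,2,1}  Σφ=12+12+1+1=26
q^27  k|27↦φ(k): 27:18 9:6 3:2 1:1  a_27=27

19, 20, 21, 22, 23, 24, 25, 26, 27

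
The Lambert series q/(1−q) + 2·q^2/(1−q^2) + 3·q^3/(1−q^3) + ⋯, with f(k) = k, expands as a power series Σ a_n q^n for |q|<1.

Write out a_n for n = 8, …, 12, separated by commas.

15, 13, 18, 12, 28

q^8  k|8↦f(k): 8:8 4:4 2:2 1:1  a_8=15
n=9: 9·1 3·3 1·9  f→[9+3+1]=13
q^10  k|10↦f(k): 1:1 2:2 5:5 10:10  a_10=18
[q^11] f(1)=1,f(11)=11 ⇒ 12
q^12  k|12↦f(k): 1:1 2:2 3:3 4:4 6:6 12:12  a_12=28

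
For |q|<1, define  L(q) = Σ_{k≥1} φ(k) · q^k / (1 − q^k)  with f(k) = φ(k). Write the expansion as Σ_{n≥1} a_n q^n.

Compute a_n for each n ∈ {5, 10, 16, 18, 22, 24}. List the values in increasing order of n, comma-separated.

[q^5] φ(5)=4,φ(1)=1 ⇒ 5
d|10:{10,5,2,1}  Σφ=4+4+1+1=10
[q^16] φ(1)=1,φ(2)=1,φ(4)=2,φ(8)=4,φ(16)=8 ⇒ 16
q^18  k|18↦φ(k): 18:6 9:6 6:2 3:2 2:1 1:1  a_18=18
d|22:{22,11,2,1}  Σφ=10+10+1+1=22
[q^24] φ(1)=1,φ(2)=1,φ(3)=2,φ(4)=2,φ(6)=2,φ(8)=4,φ(12)=4,φ(24)=8 ⇒ 24

5, 10, 16, 18, 22, 24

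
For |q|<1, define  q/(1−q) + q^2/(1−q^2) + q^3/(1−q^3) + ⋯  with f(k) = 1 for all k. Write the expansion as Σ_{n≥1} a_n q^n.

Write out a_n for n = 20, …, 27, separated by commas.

6, 4, 4, 2, 8, 3, 4, 4

d|20:{1,2,4,5,10,20}  Σf=1+1+1+1+1+1=6
n=21: 21·1 7·3 3·7 1·21  f→[1+1+1+1]=4
q^22  k|22↦f(k): 22:1 11:1 2:1 1:1  a_22=4
[q^23] f(1)=1,f(23)=1 ⇒ 2
[q^24] f(1)=1,f(2)=1,f(3)=1,f(4)=1,f(6)=1,f(8)=1,f(12)=1,f(24)=1 ⇒ 8
q^25  k|25↦f(k): 25:1 5:1 1:1  a_25=3
q^26  k|26↦f(k): 1:1 2:1 13:1 26:1  a_26=4
q^27  k|27↦f(k): 27:1 9:1 3:1 1:1  a_27=4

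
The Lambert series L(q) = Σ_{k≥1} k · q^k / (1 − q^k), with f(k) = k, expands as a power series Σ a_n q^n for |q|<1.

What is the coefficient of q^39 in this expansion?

a_39 = 56

[q^39] f(1)=1,f(3)=3,f(13)=13,f(39)=39 ⇒ 56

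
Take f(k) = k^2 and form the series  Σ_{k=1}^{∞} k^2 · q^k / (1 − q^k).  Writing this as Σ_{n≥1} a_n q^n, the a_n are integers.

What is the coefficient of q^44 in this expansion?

[q^44] f(44)=1936,f(22)=484,f(11)=121,f(4)=16,f(2)=4,f(1)=1 ⇒ 2562

a_44 = 2562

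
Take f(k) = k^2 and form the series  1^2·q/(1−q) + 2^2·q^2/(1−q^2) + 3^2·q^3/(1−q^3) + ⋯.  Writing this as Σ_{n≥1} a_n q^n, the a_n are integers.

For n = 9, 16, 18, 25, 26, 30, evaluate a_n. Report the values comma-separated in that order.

[q^9] f(9)=81,f(3)=9,f(1)=1 ⇒ 91
q^16  k|16↦f(k): 1:1 2:4 4:16 8:64 16:256  a_16=341
d|18:{18,9,6,3,2,1}  Σf=324+81+36+9+4+1=455
n=25: 1·25 5·5 25·1  f→[1+25+625]=651
[q^26] f(1)=1,f(2)=4,f(13)=169,f(26)=676 ⇒ 850
d|30:{1,2,3,5,6,10,15,30}  Σf=1+4+9+25+36+100+225+900=1300

91, 341, 455, 651, 850, 1300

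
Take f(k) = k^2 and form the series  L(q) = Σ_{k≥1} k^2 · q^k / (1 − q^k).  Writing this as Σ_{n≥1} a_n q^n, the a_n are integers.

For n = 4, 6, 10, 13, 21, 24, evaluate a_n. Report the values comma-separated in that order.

21, 50, 130, 170, 500, 850

[q^4] f(4)=16,f(2)=4,f(1)=1 ⇒ 21
n=6: 1·6 2·3 3·2 6·1  f→[1+4+9+36]=50
n=10: 1·10 2·5 5·2 10·1  f→[1+4+25+100]=130
q^13  k|13↦f(k): 13:169 1:1  a_13=170
q^21  k|21↦f(k): 21:441 7:49 3:9 1:1  a_21=500
n=24: 1·24 2·12 3·8 4·6 6·4 8·3 12·2 24·1  f→[1+4+9+16+36+64+144+576]=850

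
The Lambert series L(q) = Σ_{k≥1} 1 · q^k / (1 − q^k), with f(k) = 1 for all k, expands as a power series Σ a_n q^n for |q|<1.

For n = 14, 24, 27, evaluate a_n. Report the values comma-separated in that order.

4, 8, 4

d|14:{14,7,2,1}  Σf=1+1+1+1=4
d|24:{24,12,8,6,4,3,2,1}  Σf=1+1+1+1+1+1+1+1=8
n=27: 27·1 9·3 3·9 1·27  f→[1+1+1+1]=4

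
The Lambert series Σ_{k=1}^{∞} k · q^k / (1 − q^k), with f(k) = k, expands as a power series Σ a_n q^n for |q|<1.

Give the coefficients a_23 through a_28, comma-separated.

n=23: 1·23 23·1  f→[1+23]=24
q^24  k|24↦f(k): 24:24 12:12 8:8 6:6 4:4 3:3 2:2 1:1  a_24=60
[q^25] f(25)=25,f(5)=5,f(1)=1 ⇒ 31
[q^26] f(1)=1,f(2)=2,f(13)=13,f(26)=26 ⇒ 42
[q^27] f(27)=27,f(9)=9,f(3)=3,f(1)=1 ⇒ 40
q^28  k|28↦f(k): 28:28 14:14 7:7 4:4 2:2 1:1  a_28=56

24, 60, 31, 42, 40, 56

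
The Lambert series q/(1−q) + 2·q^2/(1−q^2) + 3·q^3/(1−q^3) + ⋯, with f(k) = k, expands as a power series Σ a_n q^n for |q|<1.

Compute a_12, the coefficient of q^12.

[q^12] f(12)=12,f(6)=6,f(4)=4,f(3)=3,f(2)=2,f(1)=1 ⇒ 28

a_12 = 28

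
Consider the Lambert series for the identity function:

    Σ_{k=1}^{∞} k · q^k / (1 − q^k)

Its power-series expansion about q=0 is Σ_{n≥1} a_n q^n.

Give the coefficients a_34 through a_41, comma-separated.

d|34:{34,17,2,1}  Σf=34+17+2+1=54
d|35:{1,5,7,35}  Σf=1+5+7+35=48
[q^36] f(36)=36,f(18)=18,f(12)=12,f(9)=9,f(6)=6,f(4)=4,f(3)=3,f(2)=2,f(1)=1 ⇒ 91
n=37: 1·37 37·1  f→[1+37]=38
[q^38] f(38)=38,f(19)=19,f(2)=2,f(1)=1 ⇒ 60
n=39: 39·1 13·3 3·13 1·39  f→[39+13+3+1]=56
d|40:{1,2,4,5,8,10,20,40}  Σf=1+2+4+5+8+10+20+40=90
[q^41] f(41)=41,f(1)=1 ⇒ 42

54, 48, 91, 38, 60, 56, 90, 42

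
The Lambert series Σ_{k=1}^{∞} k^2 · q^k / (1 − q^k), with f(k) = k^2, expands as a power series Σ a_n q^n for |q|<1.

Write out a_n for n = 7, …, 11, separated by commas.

50, 85, 91, 130, 122

d|7:{1,7}  Σf=1+49=50
q^8  k|8↦f(k): 8:64 4:16 2:4 1:1  a_8=85
n=9: 9·1 3·3 1·9  f→[81+9+1]=91
q^10  k|10↦f(k): 1:1 2:4 5:25 10:100  a_10=130
n=11: 1·11 11·1  f→[1+121]=122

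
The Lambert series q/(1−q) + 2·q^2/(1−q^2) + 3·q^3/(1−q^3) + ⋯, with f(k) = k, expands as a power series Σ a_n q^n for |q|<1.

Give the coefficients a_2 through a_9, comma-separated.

3, 4, 7, 6, 12, 8, 15, 13

q^2  k|2↦f(k): 1:1 2:2  a_2=3
[q^3] f(3)=3,f(1)=1 ⇒ 4
d|4:{1,2,4}  Σf=1+2+4=7
q^5  k|5↦f(k): 1:1 5:5  a_5=6
[q^6] f(1)=1,f(2)=2,f(3)=3,f(6)=6 ⇒ 12
n=7: 7·1 1·7  f→[7+1]=8
[q^8] f(8)=8,f(4)=4,f(2)=2,f(1)=1 ⇒ 15
[q^9] f(1)=1,f(3)=3,f(9)=9 ⇒ 13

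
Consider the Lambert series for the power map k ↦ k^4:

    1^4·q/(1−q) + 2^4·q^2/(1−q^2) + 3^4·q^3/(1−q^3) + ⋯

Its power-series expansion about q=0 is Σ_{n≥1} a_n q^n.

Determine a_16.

[q^16] f(16)=65536,f(8)=4096,f(4)=256,f(2)=16,f(1)=1 ⇒ 69905

a_16 = 69905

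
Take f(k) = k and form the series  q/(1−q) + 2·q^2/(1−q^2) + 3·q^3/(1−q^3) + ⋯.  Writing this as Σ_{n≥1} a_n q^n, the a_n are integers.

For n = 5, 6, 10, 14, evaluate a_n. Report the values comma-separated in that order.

d|5:{5,1}  Σf=5+1=6
n=6: 1·6 2·3 3·2 6·1  f→[1+2+3+6]=12
n=10: 10·1 5·2 2·5 1·10  f→[10+5+2+1]=18
q^14  k|14↦f(k): 1:1 2:2 7:7 14:14  a_14=24

6, 12, 18, 24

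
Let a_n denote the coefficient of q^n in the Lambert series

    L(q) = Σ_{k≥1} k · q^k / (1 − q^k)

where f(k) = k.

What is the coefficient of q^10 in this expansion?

a_10 = 18

d|10:{10,5,2,1}  Σf=10+5+2+1=18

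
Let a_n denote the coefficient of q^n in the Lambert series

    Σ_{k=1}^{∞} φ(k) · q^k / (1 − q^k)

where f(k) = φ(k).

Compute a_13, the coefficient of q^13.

n=13: 13·1 1·13  φ→[12+1]=13

a_13 = 13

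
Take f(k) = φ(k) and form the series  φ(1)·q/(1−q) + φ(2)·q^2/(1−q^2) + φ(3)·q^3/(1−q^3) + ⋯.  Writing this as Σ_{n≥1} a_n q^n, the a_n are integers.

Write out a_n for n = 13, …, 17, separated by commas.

q^13  k|13↦φ(k): 1:1 13:12  a_13=13
[q^14] φ(14)=6,φ(7)=6,φ(2)=1,φ(1)=1 ⇒ 14
d|15:{15,5,3,1}  Σφ=8+4+2+1=15
q^16  k|16↦φ(k): 1:1 2:1 4:2 8:4 16:8  a_16=16
d|17:{17,1}  Σφ=16+1=17

13, 14, 15, 16, 17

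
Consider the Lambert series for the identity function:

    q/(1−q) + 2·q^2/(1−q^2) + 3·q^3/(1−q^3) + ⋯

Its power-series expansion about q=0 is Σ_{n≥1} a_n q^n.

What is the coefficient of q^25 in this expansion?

[q^25] f(1)=1,f(5)=5,f(25)=25 ⇒ 31

a_25 = 31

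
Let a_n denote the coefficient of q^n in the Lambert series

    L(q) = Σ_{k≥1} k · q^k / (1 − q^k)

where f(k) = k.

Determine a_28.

a_28 = 56

q^28  k|28↦f(k): 28:28 14:14 7:7 4:4 2:2 1:1  a_28=56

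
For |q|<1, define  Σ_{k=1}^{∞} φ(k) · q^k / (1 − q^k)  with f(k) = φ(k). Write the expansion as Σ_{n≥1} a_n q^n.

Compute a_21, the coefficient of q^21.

q^21  k|21↦φ(k): 21:12 7:6 3:2 1:1  a_21=21

a_21 = 21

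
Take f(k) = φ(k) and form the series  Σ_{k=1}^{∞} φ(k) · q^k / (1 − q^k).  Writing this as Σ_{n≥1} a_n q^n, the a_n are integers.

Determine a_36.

n=36: 36·1 18·2 12·3 9·4 6·6 4·9 3·12 2·18 1·36  φ→[12+6+4+6+2+2+2+1+1]=36

a_36 = 36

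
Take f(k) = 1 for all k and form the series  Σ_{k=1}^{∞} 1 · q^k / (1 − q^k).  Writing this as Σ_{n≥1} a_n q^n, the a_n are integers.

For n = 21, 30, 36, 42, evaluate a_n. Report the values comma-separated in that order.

[q^21] f(1)=1,f(3)=1,f(7)=1,f(21)=1 ⇒ 4
q^30  k|30↦f(k): 1:1 2:1 3:1 5:1 6:1 10:1 15:1 30:1  a_30=8
q^36  k|36↦f(k): 36:1 18:1 12:1 9:1 6:1 4:1 3:1 2:1 1:1  a_36=9
[q^42] f(1)=1,f(2)=1,f(3)=1,f(6)=1,f(7)=1,f(14)=1,f(21)=1,f(42)=1 ⇒ 8

4, 8, 9, 8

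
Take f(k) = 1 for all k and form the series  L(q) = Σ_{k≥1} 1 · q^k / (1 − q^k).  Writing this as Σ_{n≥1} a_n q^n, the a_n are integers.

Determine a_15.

d|15:{1,3,5,15}  Σf=1+1+1+1=4

a_15 = 4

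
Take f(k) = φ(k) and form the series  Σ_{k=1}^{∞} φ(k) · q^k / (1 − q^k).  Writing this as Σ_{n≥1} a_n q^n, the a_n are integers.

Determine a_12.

q^12  k|12↦φ(k): 12:4 6:2 4:2 3:2 2:1 1:1  a_12=12

a_12 = 12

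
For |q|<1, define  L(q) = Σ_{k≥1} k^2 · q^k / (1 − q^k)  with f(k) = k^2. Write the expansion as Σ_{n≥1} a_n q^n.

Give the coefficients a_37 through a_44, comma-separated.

1370, 1810, 1700, 2210, 1682, 2500, 1850, 2562

d|37:{1,37}  Σf=1+1369=1370
n=38: 38·1 19·2 2·19 1·38  f→[1444+361+4+1]=1810
[q^39] f(1)=1,f(3)=9,f(13)=169,f(39)=1521 ⇒ 1700
q^40  k|40↦f(k): 40:1600 20:400 10:100 8:64 5:25 4:16 2:4 1:1  a_40=2210
[q^41] f(1)=1,f(41)=1681 ⇒ 1682
q^42  k|42↦f(k): 42:1764 21:441 14:196 7:49 6:36 3:9 2:4 1:1  a_42=2500
d|43:{43,1}  Σf=1849+1=1850
n=44: 44·1 22·2 11·4 4·11 2·22 1·44  f→[1936+484+121+16+4+1]=2562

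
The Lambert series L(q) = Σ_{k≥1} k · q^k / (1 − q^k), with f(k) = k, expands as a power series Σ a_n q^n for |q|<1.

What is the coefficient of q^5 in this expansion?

n=5: 1·5 5·1  f→[1+5]=6

a_5 = 6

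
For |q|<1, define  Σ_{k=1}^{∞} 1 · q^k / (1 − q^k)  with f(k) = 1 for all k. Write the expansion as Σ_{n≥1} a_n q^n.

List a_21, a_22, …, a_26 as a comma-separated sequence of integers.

q^21  k|21↦f(k): 21:1 7:1 3:1 1:1  a_21=4
q^22  k|22↦f(k): 22:1 11:1 2:1 1:1  a_22=4
n=23: 23·1 1·23  f→[1+1]=2
q^24  k|24↦f(k): 1:1 2:1 3:1 4:1 6:1 8:1 12:1 24:1  a_24=8
[q^25] f(25)=1,f(5)=1,f(1)=1 ⇒ 3
[q^26] f(26)=1,f(13)=1,f(2)=1,f(1)=1 ⇒ 4

4, 4, 2, 8, 3, 4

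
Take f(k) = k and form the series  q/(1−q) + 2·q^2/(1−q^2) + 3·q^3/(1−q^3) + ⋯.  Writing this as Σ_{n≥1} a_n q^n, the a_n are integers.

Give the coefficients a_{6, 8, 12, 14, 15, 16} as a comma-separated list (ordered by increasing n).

d|6:{1,2,3,6}  Σf=1+2+3+6=12
[q^8] f(1)=1,f(2)=2,f(4)=4,f(8)=8 ⇒ 15
n=12: 1·12 2·6 3·4 4·3 6·2 12·1  f→[1+2+3+4+6+12]=28
q^14  k|14↦f(k): 1:1 2:2 7:7 14:14  a_14=24
d|15:{15,5,3,1}  Σf=15+5+3+1=24
n=16: 1·16 2·8 4·4 8·2 16·1  f→[1+2+4+8+16]=31

12, 15, 28, 24, 24, 31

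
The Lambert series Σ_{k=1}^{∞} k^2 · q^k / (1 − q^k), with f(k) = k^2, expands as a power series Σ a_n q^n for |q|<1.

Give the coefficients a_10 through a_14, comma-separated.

d|10:{10,5,2,1}  Σf=100+25+4+1=130
d|11:{11,1}  Σf=121+1=122
q^12  k|12↦f(k): 1:1 2:4 3:9 4:16 6:36 12:144  a_12=210
d|13:{13,1}  Σf=169+1=170
q^14  k|14↦f(k): 14:196 7:49 2:4 1:1  a_14=250

130, 122, 210, 170, 250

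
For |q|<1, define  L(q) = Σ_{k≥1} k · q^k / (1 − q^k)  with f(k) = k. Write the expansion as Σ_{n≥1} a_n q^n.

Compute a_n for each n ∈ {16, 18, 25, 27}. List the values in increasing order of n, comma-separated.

31, 39, 31, 40

q^16  k|16↦f(k): 1:1 2:2 4:4 8:8 16:16  a_16=31
d|18:{1,2,3,6,9,18}  Σf=1+2+3+6+9+18=39
[q^25] f(25)=25,f(5)=5,f(1)=1 ⇒ 31
[q^27] f(27)=27,f(9)=9,f(3)=3,f(1)=1 ⇒ 40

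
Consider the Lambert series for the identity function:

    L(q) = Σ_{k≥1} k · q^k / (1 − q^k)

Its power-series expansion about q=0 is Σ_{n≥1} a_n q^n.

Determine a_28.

a_28 = 56

n=28: 28·1 14·2 7·4 4·7 2·14 1·28  f→[28+14+7+4+2+1]=56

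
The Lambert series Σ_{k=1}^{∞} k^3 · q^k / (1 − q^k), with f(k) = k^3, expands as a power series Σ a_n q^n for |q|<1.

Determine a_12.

a_12 = 2044

d|12:{12,6,4,3,2,1}  Σf=1728+216+64+27+8+1=2044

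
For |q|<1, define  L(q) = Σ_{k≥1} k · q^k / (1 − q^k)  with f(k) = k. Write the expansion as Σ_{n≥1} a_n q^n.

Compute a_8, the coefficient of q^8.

n=8: 1·8 2·4 4·2 8·1  f→[1+2+4+8]=15

a_8 = 15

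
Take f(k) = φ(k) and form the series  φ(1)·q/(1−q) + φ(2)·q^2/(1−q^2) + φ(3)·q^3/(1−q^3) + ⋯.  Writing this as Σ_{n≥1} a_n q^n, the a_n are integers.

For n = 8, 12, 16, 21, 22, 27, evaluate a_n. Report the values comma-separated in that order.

d|8:{1,2,4,8}  Σφ=1+1+2+4=8
n=12: 1·12 2·6 3·4 4·3 6·2 12·1  φ→[1+1+2+2+2+4]=12
d|16:{1,2,4,8,16}  Σφ=1+1+2+4+8=16
q^21  k|21↦φ(k): 21:12 7:6 3:2 1:1  a_21=21
q^22  k|22↦φ(k): 1:1 2:1 11:10 22:10  a_22=22
d|27:{27,9,3,1}  Σφ=18+6+2+1=27

8, 12, 16, 21, 22, 27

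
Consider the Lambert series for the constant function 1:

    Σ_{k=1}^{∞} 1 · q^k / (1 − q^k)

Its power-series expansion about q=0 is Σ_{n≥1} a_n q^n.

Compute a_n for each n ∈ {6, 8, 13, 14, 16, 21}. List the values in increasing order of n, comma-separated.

4, 4, 2, 4, 5, 4

[q^6] f(6)=1,f(3)=1,f(2)=1,f(1)=1 ⇒ 4
n=8: 1·8 2·4 4·2 8·1  f→[1+1+1+1]=4
[q^13] f(1)=1,f(13)=1 ⇒ 2
[q^14] f(14)=1,f(7)=1,f(2)=1,f(1)=1 ⇒ 4
[q^16] f(16)=1,f(8)=1,f(4)=1,f(2)=1,f(1)=1 ⇒ 5
n=21: 1·21 3·7 7·3 21·1  f→[1+1+1+1]=4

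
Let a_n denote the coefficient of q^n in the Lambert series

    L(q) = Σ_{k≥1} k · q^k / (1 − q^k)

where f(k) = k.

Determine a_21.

a_21 = 32

d|21:{21,7,3,1}  Σf=21+7+3+1=32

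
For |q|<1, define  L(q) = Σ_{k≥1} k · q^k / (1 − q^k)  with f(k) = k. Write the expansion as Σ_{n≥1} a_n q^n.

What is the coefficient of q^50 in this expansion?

a_50 = 93

d|50:{50,25,10,5,2,1}  Σf=50+25+10+5+2+1=93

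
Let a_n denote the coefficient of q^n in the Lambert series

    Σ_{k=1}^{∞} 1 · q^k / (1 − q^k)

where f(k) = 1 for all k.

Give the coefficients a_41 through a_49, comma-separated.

2, 8, 2, 6, 6, 4, 2, 10, 3

[q^41] f(41)=1,f(1)=1 ⇒ 2
d|42:{42,21,14,7,6,3,2,1}  Σf=1+1+1+1+1+1+1+1=8
n=43: 1·43 43·1  f→[1+1]=2
q^44  k|44↦f(k): 44:1 22:1 11:1 4:1 2:1 1:1  a_44=6
q^45  k|45↦f(k): 45:1 15:1 9:1 5:1 3:1 1:1  a_45=6
d|46:{46,23,2,1}  Σf=1+1+1+1=4
[q^47] f(47)=1,f(1)=1 ⇒ 2
n=48: 48·1 24·2 16·3 12·4 8·6 6·8 4·12 3·16 2·24 1·48  f→[1+1+1+1+1+1+1+1+1+1]=10
[q^49] f(49)=1,f(7)=1,f(1)=1 ⇒ 3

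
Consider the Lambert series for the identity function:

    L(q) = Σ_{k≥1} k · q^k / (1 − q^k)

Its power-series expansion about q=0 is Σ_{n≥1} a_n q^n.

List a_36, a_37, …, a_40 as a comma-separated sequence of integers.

q^36  k|36↦f(k): 36:36 18:18 12:12 9:9 6:6 4:4 3:3 2:2 1:1  a_36=91
d|37:{1,37}  Σf=1+37=38
d|38:{38,19,2,1}  Σf=38+19+2+1=60
n=39: 39·1 13·3 3·13 1·39  f→[39+13+3+1]=56
n=40: 1·40 2·20 4·10 5·8 8·5 10·4 20·2 40·1  f→[1+2+4+5+8+10+20+40]=90

91, 38, 60, 56, 90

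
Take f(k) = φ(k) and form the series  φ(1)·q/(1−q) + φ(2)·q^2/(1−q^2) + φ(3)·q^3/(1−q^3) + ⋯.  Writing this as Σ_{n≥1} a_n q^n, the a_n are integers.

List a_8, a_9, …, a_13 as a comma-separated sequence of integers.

[q^8] φ(1)=1,φ(2)=1,φ(4)=2,φ(8)=4 ⇒ 8
n=9: 1·9 3·3 9·1  φ→[1+2+6]=9
[q^10] φ(10)=4,φ(5)=4,φ(2)=1,φ(1)=1 ⇒ 10
n=11: 1·11 11·1  φ→[1+10]=11
d|12:{1,2,3,4,6,12}  Σφ=1+1+2+2+2+4=12
n=13: 13·1 1·13  φ→[12+1]=13

8, 9, 10, 11, 12, 13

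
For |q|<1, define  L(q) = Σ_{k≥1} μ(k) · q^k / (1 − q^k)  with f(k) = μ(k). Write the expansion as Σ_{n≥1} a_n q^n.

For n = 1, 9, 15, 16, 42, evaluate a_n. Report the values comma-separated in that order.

1, 0, 0, 0, 0

d|1:{1}  Σμ=1=1
d|9:{9,3,1}  Σμ=0+(-1)+1=0
d|15:{15,5,3,1}  Σμ=1+(-1)+(-1)+1=0
q^16  k|16↦μ(k): 1:1 2:-1 4:0 8:0 16:0  a_16=0
q^42  k|42↦μ(k): 42:-1 21:1 14:1 7:-1 6:1 3:-1 2:-1 1:1  a_42=0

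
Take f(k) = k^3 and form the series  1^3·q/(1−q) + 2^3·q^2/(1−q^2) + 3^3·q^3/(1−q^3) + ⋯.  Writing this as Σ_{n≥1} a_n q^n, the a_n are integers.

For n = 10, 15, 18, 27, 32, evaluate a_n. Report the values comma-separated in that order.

[q^10] f(10)=1000,f(5)=125,f(2)=8,f(1)=1 ⇒ 1134
n=15: 1·15 3·5 5·3 15·1  f→[1+27+125+3375]=3528
n=18: 18·1 9·2 6·3 3·6 2·9 1·18  f→[5832+729+216+27+8+1]=6813
d|27:{27,9,3,1}  Σf=19683+729+27+1=20440
[q^32] f(32)=32768,f(16)=4096,f(8)=512,f(4)=64,f(2)=8,f(1)=1 ⇒ 37449

1134, 3528, 6813, 20440, 37449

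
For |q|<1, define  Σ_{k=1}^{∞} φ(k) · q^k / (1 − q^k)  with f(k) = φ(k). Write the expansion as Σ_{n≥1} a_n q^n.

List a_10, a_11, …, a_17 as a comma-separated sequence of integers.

q^10  k|10↦φ(k): 10:4 5:4 2:1 1:1  a_10=10
n=11: 1·11 11·1  φ→[1+10]=11
[q^12] φ(12)=4,φ(6)=2,φ(4)=2,φ(3)=2,φ(2)=1,φ(1)=1 ⇒ 12
q^13  k|13↦φ(k): 1:1 13:12  a_13=13
n=14: 14·1 7·2 2·7 1·14  φ→[6+6+1+1]=14
[q^15] φ(1)=1,φ(3)=2,φ(5)=4,φ(15)=8 ⇒ 15
q^16  k|16↦φ(k): 16:8 8:4 4:2 2:1 1:1  a_16=16
[q^17] φ(1)=1,φ(17)=16 ⇒ 17

10, 11, 12, 13, 14, 15, 16, 17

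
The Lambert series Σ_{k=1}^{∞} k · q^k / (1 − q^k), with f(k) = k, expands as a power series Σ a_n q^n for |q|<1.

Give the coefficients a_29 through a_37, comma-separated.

n=29: 29·1 1·29  f→[29+1]=30
[q^30] f(30)=30,f(15)=15,f(10)=10,f(6)=6,f(5)=5,f(3)=3,f(2)=2,f(1)=1 ⇒ 72
d|31:{31,1}  Σf=31+1=32
[q^32] f(1)=1,f(2)=2,f(4)=4,f(8)=8,f(16)=16,f(32)=32 ⇒ 63
d|33:{1,3,11,33}  Σf=1+3+11+33=48
[q^34] f(1)=1,f(2)=2,f(17)=17,f(34)=34 ⇒ 54
d|35:{1,5,7,35}  Σf=1+5+7+35=48
d|36:{36,18,12,9,6,4,3,2,1}  Σf=36+18+12+9+6+4+3+2+1=91
q^37  k|37↦f(k): 1:1 37:37  a_37=38

30, 72, 32, 63, 48, 54, 48, 91, 38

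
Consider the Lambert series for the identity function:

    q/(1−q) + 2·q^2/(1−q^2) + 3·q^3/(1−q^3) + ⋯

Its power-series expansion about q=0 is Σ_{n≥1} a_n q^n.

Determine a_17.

[q^17] f(1)=1,f(17)=17 ⇒ 18

a_17 = 18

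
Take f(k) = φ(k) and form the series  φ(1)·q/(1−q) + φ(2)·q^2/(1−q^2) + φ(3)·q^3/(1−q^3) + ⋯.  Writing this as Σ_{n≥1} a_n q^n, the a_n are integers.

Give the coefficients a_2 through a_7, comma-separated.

[q^2] φ(1)=1,φ(2)=1 ⇒ 2
q^3  k|3↦φ(k): 1:1 3:2  a_3=3
q^4  k|4↦φ(k): 4:2 2:1 1:1  a_4=4
n=5: 5·1 1·5  φ→[4+1]=5
q^6  k|6↦φ(k): 6:2 3:2 2:1 1:1  a_6=6
d|7:{7,1}  Σφ=6+1=7

2, 3, 4, 5, 6, 7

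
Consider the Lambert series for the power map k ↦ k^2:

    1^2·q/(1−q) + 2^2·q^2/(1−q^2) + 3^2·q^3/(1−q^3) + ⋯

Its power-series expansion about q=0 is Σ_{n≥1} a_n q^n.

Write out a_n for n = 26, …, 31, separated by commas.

n=26: 26·1 13·2 2·13 1·26  f→[676+169+4+1]=850
n=27: 1·27 3·9 9·3 27·1  f→[1+9+81+729]=820
[q^28] f(28)=784,f(14)=196,f(7)=49,f(4)=16,f(2)=4,f(1)=1 ⇒ 1050
q^29  k|29↦f(k): 1:1 29:841  a_29=842
[q^30] f(30)=900,f(15)=225,f(10)=100,f(6)=36,f(5)=25,f(3)=9,f(2)=4,f(1)=1 ⇒ 1300
n=31: 1·31 31·1  f→[1+961]=962

850, 820, 1050, 842, 1300, 962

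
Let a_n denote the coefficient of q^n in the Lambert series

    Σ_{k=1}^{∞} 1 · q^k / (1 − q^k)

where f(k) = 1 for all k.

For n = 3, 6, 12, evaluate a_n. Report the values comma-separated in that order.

2, 4, 6

d|3:{3,1}  Σf=1+1=2
d|6:{1,2,3,6}  Σf=1+1+1+1=4
d|12:{1,2,3,4,6,12}  Σf=1+1+1+1+1+1=6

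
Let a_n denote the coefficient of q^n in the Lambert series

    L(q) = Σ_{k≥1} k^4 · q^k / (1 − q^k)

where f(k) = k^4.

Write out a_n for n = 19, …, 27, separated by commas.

n=19: 19·1 1·19  f→[130321+1]=130322
q^20  k|20↦f(k): 1:1 2:16 4:256 5:625 10:10000 20:160000  a_20=170898
n=21: 21·1 7·3 3·7 1·21  f→[194481+2401+81+1]=196964
d|22:{22,11,2,1}  Σf=234256+14641+16+1=248914
[q^23] f(1)=1,f(23)=279841 ⇒ 279842
[q^24] f(1)=1,f(2)=16,f(3)=81,f(4)=256,f(6)=1296,f(8)=4096,f(12)=20736,f(24)=331776 ⇒ 358258
d|25:{25,5,1}  Σf=390625+625+1=391251
q^26  k|26↦f(k): 26:456976 13:28561 2:16 1:1  a_26=485554
n=27: 27·1 9·3 3·9 1·27  f→[531441+6561+81+1]=538084

130322, 170898, 196964, 248914, 279842, 358258, 391251, 485554, 538084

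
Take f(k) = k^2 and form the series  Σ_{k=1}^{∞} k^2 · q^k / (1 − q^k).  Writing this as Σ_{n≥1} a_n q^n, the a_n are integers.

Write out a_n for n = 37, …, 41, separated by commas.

1370, 1810, 1700, 2210, 1682

[q^37] f(37)=1369,f(1)=1 ⇒ 1370
d|38:{38,19,2,1}  Σf=1444+361+4+1=1810
n=39: 1·39 3·13 13·3 39·1  f→[1+9+169+1521]=1700
[q^40] f(40)=1600,f(20)=400,f(10)=100,f(8)=64,f(5)=25,f(4)=16,f(2)=4,f(1)=1 ⇒ 2210
q^41  k|41↦f(k): 1:1 41:1681  a_41=1682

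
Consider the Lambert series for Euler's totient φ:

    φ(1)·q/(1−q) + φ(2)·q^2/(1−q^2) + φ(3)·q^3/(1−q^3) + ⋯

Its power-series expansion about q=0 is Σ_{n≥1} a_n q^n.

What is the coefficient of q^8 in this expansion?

n=8: 8·1 4·2 2·4 1·8  φ→[4+2+1+1]=8

a_8 = 8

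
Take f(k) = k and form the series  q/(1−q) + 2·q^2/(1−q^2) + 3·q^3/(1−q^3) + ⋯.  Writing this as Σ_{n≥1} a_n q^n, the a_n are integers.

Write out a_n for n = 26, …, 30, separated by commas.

42, 40, 56, 30, 72

d|26:{1,2,13,26}  Σf=1+2+13+26=42
q^27  k|27↦f(k): 27:27 9:9 3:3 1:1  a_27=40
q^28  k|28↦f(k): 1:1 2:2 4:4 7:7 14:14 28:28  a_28=56
q^29  k|29↦f(k): 29:29 1:1  a_29=30
d|30:{30,15,10,6,5,3,2,1}  Σf=30+15+10+6+5+3+2+1=72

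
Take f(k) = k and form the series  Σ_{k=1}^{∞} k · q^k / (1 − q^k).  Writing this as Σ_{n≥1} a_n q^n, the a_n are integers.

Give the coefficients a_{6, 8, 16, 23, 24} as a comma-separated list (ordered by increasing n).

12, 15, 31, 24, 60

d|6:{1,2,3,6}  Σf=1+2+3+6=12
q^8  k|8↦f(k): 1:1 2:2 4:4 8:8  a_8=15
d|16:{16,8,4,2,1}  Σf=16+8+4+2+1=31
d|23:{23,1}  Σf=23+1=24
n=24: 1·24 2·12 3·8 4·6 6·4 8·3 12·2 24·1  f→[1+2+3+4+6+8+12+24]=60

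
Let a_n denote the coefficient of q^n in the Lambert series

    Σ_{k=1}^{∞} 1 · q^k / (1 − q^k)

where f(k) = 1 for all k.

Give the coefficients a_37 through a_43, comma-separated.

q^37  k|37↦f(k): 1:1 37:1  a_37=2
q^38  k|38↦f(k): 1:1 2:1 19:1 38:1  a_38=4
[q^39] f(1)=1,f(3)=1,f(13)=1,f(39)=1 ⇒ 4
q^40  k|40↦f(k): 1:1 2:1 4:1 5:1 8:1 10:1 20:1 40:1  a_40=8
d|41:{41,1}  Σf=1+1=2
q^42  k|42↦f(k): 42:1 21:1 14:1 7:1 6:1 3:1 2:1 1:1  a_42=8
n=43: 1·43 43·1  f→[1+1]=2

2, 4, 4, 8, 2, 8, 2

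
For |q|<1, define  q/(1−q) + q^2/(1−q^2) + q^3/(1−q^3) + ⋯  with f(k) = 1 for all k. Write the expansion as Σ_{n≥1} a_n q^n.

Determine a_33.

a_33 = 4

d|33:{1,3,11,33}  Σf=1+1+1+1=4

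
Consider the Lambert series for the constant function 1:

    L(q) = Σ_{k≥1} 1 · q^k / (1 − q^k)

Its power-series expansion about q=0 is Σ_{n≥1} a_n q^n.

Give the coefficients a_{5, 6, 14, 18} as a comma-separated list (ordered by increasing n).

[q^5] f(1)=1,f(5)=1 ⇒ 2
[q^6] f(1)=1,f(2)=1,f(3)=1,f(6)=1 ⇒ 4
d|14:{14,7,2,1}  Σf=1+1+1+1=4
d|18:{1,2,3,6,9,18}  Σf=1+1+1+1+1+1=6

2, 4, 4, 6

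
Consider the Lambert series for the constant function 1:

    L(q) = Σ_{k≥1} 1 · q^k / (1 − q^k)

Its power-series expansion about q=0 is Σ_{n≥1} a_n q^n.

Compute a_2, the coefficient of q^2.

a_2 = 2

q^2  k|2↦f(k): 2:1 1:1  a_2=2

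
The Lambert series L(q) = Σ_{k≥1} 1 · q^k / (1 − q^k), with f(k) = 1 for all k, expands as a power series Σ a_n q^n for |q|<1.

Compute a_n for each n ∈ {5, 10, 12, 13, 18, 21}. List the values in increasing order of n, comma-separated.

2, 4, 6, 2, 6, 4

d|5:{1,5}  Σf=1+1=2
n=10: 10·1 5·2 2·5 1·10  f→[1+1+1+1]=4
d|12:{12,6,4,3,2,1}  Σf=1+1+1+1+1+1=6
q^13  k|13↦f(k): 1:1 13:1  a_13=2
q^18  k|18↦f(k): 1:1 2:1 3:1 6:1 9:1 18:1  a_18=6
[q^21] f(21)=1,f(7)=1,f(3)=1,f(1)=1 ⇒ 4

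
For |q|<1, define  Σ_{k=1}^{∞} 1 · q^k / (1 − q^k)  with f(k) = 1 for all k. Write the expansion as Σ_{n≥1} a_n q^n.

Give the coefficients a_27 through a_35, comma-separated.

q^27  k|27↦f(k): 27:1 9:1 3:1 1:1  a_27=4
n=28: 28·1 14·2 7·4 4·7 2·14 1·28  f→[1+1+1+1+1+1]=6
d|29:{29,1}  Σf=1+1=2
[q^30] f(30)=1,f(15)=1,f(10)=1,f(6)=1,f(5)=1,f(3)=1,f(2)=1,f(1)=1 ⇒ 8
n=31: 1·31 31·1  f→[1+1]=2
n=32: 1·32 2·16 4·8 8·4 16·2 32·1  f→[1+1+1+1+1+1]=6
q^33  k|33↦f(k): 1:1 3:1 11:1 33:1  a_33=4
n=34: 1·34 2·17 17·2 34·1  f→[1+1+1+1]=4
[q^35] f(35)=1,f(7)=1,f(5)=1,f(1)=1 ⇒ 4

4, 6, 2, 8, 2, 6, 4, 4, 4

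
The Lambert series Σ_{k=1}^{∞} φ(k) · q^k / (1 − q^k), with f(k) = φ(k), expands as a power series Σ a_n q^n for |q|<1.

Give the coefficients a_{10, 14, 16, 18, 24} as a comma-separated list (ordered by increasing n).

[q^10] φ(10)=4,φ(5)=4,φ(2)=1,φ(1)=1 ⇒ 10
d|14:{14,7,2,1}  Σφ=6+6+1+1=14
q^16  k|16↦φ(k): 16:8 8:4 4:2 2:1 1:1  a_16=16
n=18: 1·18 2·9 3·6 6·3 9·2 18·1  φ→[1+1+2+2+6+6]=18
n=24: 24·1 12·2 8·3 6·4 4·6 3·8 2·12 1·24  φ→[8+4+4+2+2+2+1+1]=24

10, 14, 16, 18, 24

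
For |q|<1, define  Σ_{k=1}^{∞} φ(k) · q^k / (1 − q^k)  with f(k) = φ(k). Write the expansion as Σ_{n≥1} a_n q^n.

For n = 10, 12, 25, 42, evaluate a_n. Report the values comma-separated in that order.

n=10: 1·10 2·5 5·2 10·1  φ→[1+1+4+4]=10
n=12: 1·12 2·6 3·4 4·3 6·2 12·1  φ→[1+1+2+2+2+4]=12
q^25  k|25↦φ(k): 1:1 5:4 25:20  a_25=25
d|42:{42,21,14,7,6,3,2,1}  Σφ=12+12+6+6+2+2+1+1=42

10, 12, 25, 42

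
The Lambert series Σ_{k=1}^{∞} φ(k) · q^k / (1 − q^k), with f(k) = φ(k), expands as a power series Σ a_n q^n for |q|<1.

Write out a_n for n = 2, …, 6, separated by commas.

n=2: 1·2 2·1  φ→[1+1]=2
d|3:{1,3}  Σφ=1+2=3
n=4: 4·1 2·2 1·4  φ→[2+1+1]=4
d|5:{5,1}  Σφ=4+1=5
[q^6] φ(1)=1,φ(2)=1,φ(3)=2,φ(6)=2 ⇒ 6

2, 3, 4, 5, 6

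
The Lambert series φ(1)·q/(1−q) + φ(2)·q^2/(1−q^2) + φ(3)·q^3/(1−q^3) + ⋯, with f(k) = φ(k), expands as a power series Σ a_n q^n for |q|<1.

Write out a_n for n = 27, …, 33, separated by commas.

n=27: 1·27 3·9 9·3 27·1  φ→[1+2+6+18]=27
d|28:{1,2,4,7,14,28}  Σφ=1+1+2+6+6+12=28
[q^29] φ(29)=28,φ(1)=1 ⇒ 29
d|30:{30,15,10,6,5,3,2,1}  Σφ=8+8+4+2+4+2+1+1=30
q^31  k|31↦φ(k): 31:30 1:1  a_31=31
d|32:{32,16,8,4,2,1}  Σφ=16+8+4+2+1+1=32
n=33: 33·1 11·3 3·11 1·33  φ→[20+10+2+1]=33

27, 28, 29, 30, 31, 32, 33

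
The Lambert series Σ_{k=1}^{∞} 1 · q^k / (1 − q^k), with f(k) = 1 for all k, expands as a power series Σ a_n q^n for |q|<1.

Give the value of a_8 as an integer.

a_8 = 4

n=8: 8·1 4·2 2·4 1·8  f→[1+1+1+1]=4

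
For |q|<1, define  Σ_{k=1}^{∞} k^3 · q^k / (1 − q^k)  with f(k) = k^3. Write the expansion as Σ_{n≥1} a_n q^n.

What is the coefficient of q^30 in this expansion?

a_30 = 31752

[q^30] f(1)=1,f(2)=8,f(3)=27,f(5)=125,f(6)=216,f(10)=1000,f(15)=3375,f(30)=27000 ⇒ 31752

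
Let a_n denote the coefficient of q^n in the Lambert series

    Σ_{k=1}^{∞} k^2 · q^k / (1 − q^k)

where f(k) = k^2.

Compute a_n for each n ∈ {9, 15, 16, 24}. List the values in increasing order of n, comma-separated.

91, 260, 341, 850

n=9: 1·9 3·3 9·1  f→[1+9+81]=91
[q^15] f(1)=1,f(3)=9,f(5)=25,f(15)=225 ⇒ 260
n=16: 1·16 2·8 4·4 8·2 16·1  f→[1+4+16+64+256]=341
[q^24] f(24)=576,f(12)=144,f(8)=64,f(6)=36,f(4)=16,f(3)=9,f(2)=4,f(1)=1 ⇒ 850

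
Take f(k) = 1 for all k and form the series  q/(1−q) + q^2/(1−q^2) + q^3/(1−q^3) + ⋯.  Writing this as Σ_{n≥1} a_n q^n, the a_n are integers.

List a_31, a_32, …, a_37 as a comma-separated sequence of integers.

2, 6, 4, 4, 4, 9, 2

n=31: 1·31 31·1  f→[1+1]=2
d|32:{1,2,4,8,16,32}  Σf=1+1+1+1+1+1=6
[q^33] f(33)=1,f(11)=1,f(3)=1,f(1)=1 ⇒ 4
[q^34] f(1)=1,f(2)=1,f(17)=1,f(34)=1 ⇒ 4
d|35:{1,5,7,35}  Σf=1+1+1+1=4
q^36  k|36↦f(k): 1:1 2:1 3:1 4:1 6:1 9:1 12:1 18:1 36:1  a_36=9
n=37: 1·37 37·1  f→[1+1]=2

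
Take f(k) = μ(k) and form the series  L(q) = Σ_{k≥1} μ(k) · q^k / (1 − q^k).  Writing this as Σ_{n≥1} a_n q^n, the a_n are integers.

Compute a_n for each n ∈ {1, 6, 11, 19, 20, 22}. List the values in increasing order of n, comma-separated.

1, 0, 0, 0, 0, 0

[q^1] μ(1)=1 ⇒ 1
n=6: 6·1 3·2 2·3 1·6  μ→[1+(-1)+(-1)+1]=0
[q^11] μ(11)=-1,μ(1)=1 ⇒ 0
n=19: 1·19 19·1  μ→[1+(-1)]=0
q^20  k|20↦μ(k): 1:1 2:-1 4:0 5:-1 10:1 20:0  a_20=0
d|22:{22,11,2,1}  Σμ=1+(-1)+(-1)+1=0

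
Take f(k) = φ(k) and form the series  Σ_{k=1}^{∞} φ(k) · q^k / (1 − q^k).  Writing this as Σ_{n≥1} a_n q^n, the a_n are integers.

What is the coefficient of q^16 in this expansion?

[q^16] φ(16)=8,φ(8)=4,φ(4)=2,φ(2)=1,φ(1)=1 ⇒ 16

a_16 = 16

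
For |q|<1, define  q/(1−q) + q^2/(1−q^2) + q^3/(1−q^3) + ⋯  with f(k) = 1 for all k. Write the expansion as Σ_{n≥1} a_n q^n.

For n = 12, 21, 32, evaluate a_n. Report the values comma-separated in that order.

6, 4, 6

q^12  k|12↦f(k): 1:1 2:1 3:1 4:1 6:1 12:1  a_12=6
d|21:{21,7,3,1}  Σf=1+1+1+1=4
q^32  k|32↦f(k): 32:1 16:1 8:1 4:1 2:1 1:1  a_32=6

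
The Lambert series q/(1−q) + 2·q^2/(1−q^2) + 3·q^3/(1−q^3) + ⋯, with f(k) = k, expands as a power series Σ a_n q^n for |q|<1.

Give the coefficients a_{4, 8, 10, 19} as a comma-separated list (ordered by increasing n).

n=4: 1·4 2·2 4·1  f→[1+2+4]=7
q^8  k|8↦f(k): 8:8 4:4 2:2 1:1  a_8=15
[q^10] f(1)=1,f(2)=2,f(5)=5,f(10)=10 ⇒ 18
q^19  k|19↦f(k): 1:1 19:19  a_19=20

7, 15, 18, 20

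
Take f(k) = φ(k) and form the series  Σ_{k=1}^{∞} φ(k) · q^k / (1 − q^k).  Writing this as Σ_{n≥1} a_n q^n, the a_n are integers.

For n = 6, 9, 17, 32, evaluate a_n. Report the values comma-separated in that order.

[q^6] φ(6)=2,φ(3)=2,φ(2)=1,φ(1)=1 ⇒ 6
[q^9] φ(1)=1,φ(3)=2,φ(9)=6 ⇒ 9
q^17  k|17↦φ(k): 17:16 1:1  a_17=17
[q^32] φ(1)=1,φ(2)=1,φ(4)=2,φ(8)=4,φ(16)=8,φ(32)=16 ⇒ 32

6, 9, 17, 32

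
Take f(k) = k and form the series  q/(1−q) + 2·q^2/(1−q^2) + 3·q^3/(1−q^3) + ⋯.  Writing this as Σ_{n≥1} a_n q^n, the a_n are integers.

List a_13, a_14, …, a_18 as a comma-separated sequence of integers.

14, 24, 24, 31, 18, 39

[q^13] f(1)=1,f(13)=13 ⇒ 14
d|14:{1,2,7,14}  Σf=1+2+7+14=24
q^15  k|15↦f(k): 15:15 5:5 3:3 1:1  a_15=24
n=16: 16·1 8·2 4·4 2·8 1·16  f→[16+8+4+2+1]=31
n=17: 1·17 17·1  f→[1+17]=18
n=18: 18·1 9·2 6·3 3·6 2·9 1·18  f→[18+9+6+3+2+1]=39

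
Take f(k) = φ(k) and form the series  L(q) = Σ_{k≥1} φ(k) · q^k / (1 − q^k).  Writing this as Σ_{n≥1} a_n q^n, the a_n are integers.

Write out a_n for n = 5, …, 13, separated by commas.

n=5: 5·1 1·5  φ→[4+1]=5
q^6  k|6↦φ(k): 1:1 2:1 3:2 6:2  a_6=6
[q^7] φ(1)=1,φ(7)=6 ⇒ 7
d|8:{1,2,4,8}  Σφ=1+1+2+4=8
n=9: 9·1 3·3 1·9  φ→[6+2+1]=9
q^10  k|10↦φ(k): 10:4 5:4 2:1 1:1  a_10=10
n=11: 1·11 11·1  φ→[1+10]=11
n=12: 12·1 6·2 4·3 3·4 2·6 1·12  φ→[4+2+2+2+1+1]=12
n=13: 1·13 13·1  φ→[1+12]=13

5, 6, 7, 8, 9, 10, 11, 12, 13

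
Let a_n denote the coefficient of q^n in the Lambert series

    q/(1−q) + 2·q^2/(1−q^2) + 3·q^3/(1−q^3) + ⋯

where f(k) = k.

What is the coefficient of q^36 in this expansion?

d|36:{1,2,3,4,6,9,12,18,36}  Σf=1+2+3+4+6+9+12+18+36=91

a_36 = 91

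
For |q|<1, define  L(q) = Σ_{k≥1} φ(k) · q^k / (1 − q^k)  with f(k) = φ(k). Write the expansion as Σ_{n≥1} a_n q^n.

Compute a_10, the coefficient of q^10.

d|10:{10,5,2,1}  Σφ=4+4+1+1=10

a_10 = 10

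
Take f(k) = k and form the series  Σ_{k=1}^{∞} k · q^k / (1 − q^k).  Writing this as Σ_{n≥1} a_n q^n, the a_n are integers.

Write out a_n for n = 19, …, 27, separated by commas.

d|19:{1,19}  Σf=1+19=20
q^20  k|20↦f(k): 1:1 2:2 4:4 5:5 10:10 20:20  a_20=42
n=21: 1·21 3·7 7·3 21·1  f→[1+3+7+21]=32
n=22: 22·1 11·2 2·11 1·22  f→[22+11+2+1]=36
[q^23] f(23)=23,f(1)=1 ⇒ 24
q^24  k|24↦f(k): 24:24 12:12 8:8 6:6 4:4 3:3 2:2 1:1  a_24=60
q^25  k|25↦f(k): 25:25 5:5 1:1  a_25=31
q^26  k|26↦f(k): 1:1 2:2 13:13 26:26  a_26=42
n=27: 27·1 9·3 3·9 1·27  f→[27+9+3+1]=40

20, 42, 32, 36, 24, 60, 31, 42, 40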